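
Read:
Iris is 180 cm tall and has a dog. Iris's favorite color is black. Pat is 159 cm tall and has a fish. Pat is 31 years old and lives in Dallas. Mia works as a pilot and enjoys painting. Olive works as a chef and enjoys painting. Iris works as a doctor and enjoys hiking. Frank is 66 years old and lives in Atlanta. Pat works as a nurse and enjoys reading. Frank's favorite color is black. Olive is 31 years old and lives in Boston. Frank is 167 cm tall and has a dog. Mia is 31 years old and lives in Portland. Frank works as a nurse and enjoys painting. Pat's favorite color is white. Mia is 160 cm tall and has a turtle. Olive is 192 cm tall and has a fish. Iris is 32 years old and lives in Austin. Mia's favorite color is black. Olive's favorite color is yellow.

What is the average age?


Sum=191, n=5, avg=38.2

38.2


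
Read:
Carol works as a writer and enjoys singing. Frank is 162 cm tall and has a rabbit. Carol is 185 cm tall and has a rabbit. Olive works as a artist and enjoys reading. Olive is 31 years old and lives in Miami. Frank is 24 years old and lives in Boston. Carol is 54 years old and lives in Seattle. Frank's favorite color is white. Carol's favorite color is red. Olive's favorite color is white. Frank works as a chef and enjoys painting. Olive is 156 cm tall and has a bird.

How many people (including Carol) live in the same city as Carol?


Carol lives in Seattle. Count = 1

1


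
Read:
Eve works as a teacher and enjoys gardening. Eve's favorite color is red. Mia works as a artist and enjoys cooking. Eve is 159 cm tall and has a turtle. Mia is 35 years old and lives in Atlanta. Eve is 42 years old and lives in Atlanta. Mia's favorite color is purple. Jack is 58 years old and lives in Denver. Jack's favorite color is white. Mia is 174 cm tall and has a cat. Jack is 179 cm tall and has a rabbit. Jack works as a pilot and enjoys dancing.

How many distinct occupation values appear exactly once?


Unique occupation values: 3

3


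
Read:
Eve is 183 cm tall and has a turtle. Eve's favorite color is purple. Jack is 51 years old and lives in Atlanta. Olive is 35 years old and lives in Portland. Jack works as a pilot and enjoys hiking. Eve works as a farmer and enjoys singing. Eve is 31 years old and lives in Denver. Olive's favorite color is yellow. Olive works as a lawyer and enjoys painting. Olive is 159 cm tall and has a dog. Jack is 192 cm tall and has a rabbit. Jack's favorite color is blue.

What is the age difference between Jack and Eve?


|51 - 31| = 20

20


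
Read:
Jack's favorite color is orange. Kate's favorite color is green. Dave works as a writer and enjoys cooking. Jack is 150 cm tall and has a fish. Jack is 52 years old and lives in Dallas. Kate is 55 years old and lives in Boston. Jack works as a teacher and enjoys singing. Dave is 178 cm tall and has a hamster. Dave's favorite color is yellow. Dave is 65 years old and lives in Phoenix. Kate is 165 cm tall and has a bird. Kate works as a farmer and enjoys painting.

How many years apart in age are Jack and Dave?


52 vs 65, diff = 13

13


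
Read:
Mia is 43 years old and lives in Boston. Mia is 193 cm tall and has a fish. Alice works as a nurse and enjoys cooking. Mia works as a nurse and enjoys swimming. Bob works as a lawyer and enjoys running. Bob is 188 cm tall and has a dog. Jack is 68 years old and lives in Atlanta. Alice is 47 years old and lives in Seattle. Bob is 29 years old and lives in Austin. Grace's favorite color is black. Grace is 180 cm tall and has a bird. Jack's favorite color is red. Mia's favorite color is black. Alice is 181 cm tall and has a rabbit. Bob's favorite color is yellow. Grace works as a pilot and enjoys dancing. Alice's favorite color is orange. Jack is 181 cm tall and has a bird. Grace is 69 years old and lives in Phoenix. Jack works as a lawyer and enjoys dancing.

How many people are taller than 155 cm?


Taller than 155: 5

5


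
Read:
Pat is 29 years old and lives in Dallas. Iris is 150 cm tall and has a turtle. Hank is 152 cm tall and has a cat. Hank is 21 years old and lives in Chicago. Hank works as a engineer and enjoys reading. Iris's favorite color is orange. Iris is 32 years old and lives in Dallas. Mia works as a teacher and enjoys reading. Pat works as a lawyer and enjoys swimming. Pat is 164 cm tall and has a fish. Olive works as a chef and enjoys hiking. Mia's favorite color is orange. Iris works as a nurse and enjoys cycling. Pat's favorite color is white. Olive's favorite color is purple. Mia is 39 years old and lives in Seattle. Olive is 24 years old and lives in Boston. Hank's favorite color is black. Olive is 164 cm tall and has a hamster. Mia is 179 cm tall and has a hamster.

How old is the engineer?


The engineer is Hank, age 21

21


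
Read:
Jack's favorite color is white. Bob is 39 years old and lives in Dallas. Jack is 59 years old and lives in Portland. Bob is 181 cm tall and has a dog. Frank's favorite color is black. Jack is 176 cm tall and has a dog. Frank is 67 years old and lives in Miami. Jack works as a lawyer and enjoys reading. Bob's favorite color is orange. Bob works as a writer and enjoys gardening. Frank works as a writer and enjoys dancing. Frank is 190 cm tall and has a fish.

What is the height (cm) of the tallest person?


Tallest: Frank at 190 cm

190


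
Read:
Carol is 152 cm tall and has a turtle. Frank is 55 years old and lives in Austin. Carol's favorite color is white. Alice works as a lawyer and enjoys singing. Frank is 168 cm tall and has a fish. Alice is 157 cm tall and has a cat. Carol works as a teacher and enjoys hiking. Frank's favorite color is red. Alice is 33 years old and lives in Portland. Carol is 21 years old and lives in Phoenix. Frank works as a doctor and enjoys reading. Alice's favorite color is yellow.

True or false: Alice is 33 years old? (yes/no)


Alice is actually 33. yes

yes


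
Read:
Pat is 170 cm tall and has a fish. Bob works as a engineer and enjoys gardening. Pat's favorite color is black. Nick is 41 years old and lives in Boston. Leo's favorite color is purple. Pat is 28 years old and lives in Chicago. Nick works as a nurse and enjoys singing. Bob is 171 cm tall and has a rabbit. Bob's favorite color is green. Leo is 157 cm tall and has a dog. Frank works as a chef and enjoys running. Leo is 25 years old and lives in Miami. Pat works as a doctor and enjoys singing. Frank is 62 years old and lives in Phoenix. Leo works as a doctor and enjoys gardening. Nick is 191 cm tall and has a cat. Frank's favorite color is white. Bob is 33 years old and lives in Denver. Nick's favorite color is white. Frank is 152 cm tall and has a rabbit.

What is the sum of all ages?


41+25+28+62+33 = 189

189


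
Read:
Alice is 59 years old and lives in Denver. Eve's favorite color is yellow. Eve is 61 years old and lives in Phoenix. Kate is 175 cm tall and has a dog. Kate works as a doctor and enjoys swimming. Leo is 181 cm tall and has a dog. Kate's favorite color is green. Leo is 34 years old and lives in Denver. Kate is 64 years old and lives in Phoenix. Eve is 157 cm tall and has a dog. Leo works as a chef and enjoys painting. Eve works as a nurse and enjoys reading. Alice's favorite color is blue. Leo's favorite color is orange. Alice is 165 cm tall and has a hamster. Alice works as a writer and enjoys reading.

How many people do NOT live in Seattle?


Not in Seattle: 4

4


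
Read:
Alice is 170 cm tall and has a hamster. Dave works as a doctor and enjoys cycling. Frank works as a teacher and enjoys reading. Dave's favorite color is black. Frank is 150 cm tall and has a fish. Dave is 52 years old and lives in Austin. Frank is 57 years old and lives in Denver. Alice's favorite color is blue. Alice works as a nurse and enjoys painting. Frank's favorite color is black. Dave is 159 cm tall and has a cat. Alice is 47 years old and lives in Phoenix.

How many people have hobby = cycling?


Count: 1

1


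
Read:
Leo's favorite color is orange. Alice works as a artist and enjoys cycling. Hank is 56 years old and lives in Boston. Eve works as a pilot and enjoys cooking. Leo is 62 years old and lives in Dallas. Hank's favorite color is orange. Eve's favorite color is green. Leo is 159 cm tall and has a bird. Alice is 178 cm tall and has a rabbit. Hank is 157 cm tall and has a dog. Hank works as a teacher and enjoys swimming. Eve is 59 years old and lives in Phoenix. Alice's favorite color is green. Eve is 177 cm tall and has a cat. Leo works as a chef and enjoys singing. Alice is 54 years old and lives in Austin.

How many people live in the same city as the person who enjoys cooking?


Person with hobby cooking is Eve, city Phoenix. Count = 1

1


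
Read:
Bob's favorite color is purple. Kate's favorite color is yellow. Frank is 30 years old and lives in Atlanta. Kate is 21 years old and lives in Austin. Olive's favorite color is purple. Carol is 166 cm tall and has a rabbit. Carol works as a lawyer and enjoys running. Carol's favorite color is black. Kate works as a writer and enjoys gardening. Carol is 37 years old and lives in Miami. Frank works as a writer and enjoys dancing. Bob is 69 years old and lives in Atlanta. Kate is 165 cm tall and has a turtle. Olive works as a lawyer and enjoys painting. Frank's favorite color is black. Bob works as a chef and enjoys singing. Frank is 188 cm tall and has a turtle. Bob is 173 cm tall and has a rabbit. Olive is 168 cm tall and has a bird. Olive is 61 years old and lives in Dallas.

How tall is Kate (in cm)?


Kate is 165 cm tall

165


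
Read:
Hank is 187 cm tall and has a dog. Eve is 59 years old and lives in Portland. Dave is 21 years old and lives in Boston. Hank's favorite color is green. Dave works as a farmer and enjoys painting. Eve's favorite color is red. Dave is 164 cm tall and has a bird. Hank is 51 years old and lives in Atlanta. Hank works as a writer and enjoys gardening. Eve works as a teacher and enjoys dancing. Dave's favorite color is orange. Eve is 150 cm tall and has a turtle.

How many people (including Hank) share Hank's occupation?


Hank is a writer. Count = 1

1


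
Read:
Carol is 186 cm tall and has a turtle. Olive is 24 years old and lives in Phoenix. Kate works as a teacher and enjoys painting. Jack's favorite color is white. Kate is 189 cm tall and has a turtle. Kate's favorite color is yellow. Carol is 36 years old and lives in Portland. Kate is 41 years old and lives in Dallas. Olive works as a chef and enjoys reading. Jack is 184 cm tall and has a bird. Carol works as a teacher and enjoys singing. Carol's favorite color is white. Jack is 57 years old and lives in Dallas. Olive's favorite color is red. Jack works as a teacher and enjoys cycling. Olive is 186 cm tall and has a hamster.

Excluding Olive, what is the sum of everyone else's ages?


Sum (excluding Olive): 134

134


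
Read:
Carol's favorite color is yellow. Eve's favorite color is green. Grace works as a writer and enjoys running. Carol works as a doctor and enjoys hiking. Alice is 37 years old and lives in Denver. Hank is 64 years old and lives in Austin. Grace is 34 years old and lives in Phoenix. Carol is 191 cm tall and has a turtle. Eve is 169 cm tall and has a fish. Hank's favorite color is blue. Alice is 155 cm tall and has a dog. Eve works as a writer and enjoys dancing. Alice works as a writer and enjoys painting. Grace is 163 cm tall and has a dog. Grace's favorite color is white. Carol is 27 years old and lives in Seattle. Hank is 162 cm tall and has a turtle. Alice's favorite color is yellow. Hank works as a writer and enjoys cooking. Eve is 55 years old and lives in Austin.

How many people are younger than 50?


Filter: 3

3


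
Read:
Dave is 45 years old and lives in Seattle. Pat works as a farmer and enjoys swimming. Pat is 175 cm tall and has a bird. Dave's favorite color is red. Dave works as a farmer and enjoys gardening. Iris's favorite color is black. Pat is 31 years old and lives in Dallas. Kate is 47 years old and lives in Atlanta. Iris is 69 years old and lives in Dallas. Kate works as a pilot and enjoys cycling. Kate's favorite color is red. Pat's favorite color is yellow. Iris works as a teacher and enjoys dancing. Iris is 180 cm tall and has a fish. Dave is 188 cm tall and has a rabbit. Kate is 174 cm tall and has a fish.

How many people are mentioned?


People: Pat, Kate, Dave, Iris. Count = 4

4


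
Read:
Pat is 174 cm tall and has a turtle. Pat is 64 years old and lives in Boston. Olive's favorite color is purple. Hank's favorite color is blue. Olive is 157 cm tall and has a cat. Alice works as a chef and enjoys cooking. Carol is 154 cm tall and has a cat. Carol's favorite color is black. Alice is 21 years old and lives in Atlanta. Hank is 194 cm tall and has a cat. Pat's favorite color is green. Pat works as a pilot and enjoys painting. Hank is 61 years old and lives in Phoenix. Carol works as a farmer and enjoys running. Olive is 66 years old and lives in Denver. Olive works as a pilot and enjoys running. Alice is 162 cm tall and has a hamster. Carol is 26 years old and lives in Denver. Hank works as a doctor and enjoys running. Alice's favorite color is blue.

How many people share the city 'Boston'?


Count: 1

1


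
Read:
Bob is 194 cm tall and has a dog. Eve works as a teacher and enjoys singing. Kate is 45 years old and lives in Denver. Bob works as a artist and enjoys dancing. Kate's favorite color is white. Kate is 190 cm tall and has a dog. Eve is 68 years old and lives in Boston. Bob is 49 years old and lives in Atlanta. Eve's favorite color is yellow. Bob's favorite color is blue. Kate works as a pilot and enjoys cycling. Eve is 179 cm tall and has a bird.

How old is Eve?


Eve is 68 years old

68


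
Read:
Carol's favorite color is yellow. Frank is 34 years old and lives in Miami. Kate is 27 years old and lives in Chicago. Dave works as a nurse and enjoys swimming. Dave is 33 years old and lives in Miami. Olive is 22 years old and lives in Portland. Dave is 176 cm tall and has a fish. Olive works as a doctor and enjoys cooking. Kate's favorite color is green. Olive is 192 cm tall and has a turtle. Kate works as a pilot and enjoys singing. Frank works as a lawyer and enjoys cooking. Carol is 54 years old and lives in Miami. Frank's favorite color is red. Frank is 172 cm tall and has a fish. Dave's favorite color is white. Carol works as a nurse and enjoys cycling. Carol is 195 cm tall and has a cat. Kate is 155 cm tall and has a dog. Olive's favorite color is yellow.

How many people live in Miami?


Count in Miami: 3

3


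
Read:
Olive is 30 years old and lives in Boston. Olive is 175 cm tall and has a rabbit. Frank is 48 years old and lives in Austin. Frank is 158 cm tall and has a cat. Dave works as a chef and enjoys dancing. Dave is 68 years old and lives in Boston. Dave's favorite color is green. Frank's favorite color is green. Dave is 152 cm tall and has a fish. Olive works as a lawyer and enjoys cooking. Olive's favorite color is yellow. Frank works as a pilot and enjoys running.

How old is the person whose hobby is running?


Person with hobby=running is Frank, age 48

48


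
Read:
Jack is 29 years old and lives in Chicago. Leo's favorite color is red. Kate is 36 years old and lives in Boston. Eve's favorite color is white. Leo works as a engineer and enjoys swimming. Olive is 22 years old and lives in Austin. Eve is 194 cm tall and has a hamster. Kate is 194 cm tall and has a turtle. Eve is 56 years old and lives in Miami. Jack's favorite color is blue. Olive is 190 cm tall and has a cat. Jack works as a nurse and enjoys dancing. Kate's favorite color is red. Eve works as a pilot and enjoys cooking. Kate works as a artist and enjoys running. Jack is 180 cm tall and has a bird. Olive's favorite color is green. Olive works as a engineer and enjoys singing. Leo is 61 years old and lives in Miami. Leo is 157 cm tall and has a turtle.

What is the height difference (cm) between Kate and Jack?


|194 - 180| = 14

14


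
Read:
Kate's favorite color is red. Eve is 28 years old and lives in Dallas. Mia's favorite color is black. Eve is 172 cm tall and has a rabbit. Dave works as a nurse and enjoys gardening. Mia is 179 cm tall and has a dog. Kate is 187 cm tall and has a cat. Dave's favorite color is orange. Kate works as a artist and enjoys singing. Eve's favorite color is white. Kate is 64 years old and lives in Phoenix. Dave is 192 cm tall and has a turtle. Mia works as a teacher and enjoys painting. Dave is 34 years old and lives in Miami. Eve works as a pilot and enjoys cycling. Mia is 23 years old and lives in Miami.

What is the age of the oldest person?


Oldest: Kate at 64

64


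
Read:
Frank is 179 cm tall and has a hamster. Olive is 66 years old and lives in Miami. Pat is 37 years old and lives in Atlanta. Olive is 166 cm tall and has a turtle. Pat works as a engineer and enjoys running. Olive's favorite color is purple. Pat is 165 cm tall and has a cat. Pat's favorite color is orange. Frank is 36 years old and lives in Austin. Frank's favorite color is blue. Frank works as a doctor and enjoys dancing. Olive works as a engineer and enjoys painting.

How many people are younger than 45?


Filter: 2

2


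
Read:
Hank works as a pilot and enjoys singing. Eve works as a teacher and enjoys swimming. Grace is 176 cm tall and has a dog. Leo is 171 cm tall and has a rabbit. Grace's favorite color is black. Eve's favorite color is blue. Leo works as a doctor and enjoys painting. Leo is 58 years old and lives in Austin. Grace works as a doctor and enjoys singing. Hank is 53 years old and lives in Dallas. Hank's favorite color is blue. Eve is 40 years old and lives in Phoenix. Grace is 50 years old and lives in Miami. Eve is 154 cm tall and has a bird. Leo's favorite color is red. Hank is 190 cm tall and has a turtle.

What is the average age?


Sum=201, n=4, avg=50.25

50.25


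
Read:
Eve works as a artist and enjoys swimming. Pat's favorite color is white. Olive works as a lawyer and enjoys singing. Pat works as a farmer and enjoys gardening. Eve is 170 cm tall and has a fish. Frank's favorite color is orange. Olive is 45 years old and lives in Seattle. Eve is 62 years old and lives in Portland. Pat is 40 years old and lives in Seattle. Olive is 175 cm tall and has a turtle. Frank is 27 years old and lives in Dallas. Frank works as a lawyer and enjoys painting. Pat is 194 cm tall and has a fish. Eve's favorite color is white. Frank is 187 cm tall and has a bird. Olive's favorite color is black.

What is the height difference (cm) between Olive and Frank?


|175 - 187| = 12

12


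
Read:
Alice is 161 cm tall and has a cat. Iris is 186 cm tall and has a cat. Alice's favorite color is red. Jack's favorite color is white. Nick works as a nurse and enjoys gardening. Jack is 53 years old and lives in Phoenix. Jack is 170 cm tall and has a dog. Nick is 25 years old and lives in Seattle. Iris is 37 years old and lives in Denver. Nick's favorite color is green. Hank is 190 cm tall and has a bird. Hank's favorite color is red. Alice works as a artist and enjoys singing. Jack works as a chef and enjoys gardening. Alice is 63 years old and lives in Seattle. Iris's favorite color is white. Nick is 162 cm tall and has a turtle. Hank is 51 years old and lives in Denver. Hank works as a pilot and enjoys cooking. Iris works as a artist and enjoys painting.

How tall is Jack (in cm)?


Jack is 170 cm tall

170


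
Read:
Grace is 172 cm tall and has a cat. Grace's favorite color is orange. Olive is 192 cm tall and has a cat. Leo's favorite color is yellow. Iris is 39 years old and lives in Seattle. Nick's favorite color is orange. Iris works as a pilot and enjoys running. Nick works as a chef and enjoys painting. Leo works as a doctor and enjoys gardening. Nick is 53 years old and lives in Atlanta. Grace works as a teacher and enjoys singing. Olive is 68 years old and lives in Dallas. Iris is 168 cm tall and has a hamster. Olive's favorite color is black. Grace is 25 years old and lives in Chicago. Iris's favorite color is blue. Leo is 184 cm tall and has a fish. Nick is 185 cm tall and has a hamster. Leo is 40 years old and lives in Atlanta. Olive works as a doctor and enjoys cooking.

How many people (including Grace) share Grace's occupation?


Grace is a teacher. Count = 1

1


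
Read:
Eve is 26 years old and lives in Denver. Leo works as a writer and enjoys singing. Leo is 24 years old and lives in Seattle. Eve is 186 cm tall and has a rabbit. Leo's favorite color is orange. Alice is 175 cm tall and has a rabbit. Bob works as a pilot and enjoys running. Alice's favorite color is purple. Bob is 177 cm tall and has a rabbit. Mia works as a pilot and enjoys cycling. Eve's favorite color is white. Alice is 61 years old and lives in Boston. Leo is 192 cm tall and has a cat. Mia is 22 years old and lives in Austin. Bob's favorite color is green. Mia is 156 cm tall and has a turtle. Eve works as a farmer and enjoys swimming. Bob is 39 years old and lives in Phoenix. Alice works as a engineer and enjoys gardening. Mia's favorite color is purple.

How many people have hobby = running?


Count: 1

1


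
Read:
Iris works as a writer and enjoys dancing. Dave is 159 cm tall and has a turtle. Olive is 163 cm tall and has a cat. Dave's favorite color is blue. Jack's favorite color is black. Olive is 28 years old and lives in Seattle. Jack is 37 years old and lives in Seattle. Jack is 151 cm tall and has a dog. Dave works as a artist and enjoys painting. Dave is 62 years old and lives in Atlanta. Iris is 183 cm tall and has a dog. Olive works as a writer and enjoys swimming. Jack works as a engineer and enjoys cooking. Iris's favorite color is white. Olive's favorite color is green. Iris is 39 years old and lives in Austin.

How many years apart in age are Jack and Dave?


37 vs 62, diff = 25

25


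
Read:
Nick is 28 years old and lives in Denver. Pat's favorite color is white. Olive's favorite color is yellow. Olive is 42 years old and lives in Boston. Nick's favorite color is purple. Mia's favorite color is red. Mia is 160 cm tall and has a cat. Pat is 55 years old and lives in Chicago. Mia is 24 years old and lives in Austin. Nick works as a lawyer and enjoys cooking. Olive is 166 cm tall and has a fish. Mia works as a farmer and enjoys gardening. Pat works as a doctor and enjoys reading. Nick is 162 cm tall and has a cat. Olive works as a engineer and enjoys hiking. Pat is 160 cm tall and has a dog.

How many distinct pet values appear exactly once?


Unique pet values: 2

2


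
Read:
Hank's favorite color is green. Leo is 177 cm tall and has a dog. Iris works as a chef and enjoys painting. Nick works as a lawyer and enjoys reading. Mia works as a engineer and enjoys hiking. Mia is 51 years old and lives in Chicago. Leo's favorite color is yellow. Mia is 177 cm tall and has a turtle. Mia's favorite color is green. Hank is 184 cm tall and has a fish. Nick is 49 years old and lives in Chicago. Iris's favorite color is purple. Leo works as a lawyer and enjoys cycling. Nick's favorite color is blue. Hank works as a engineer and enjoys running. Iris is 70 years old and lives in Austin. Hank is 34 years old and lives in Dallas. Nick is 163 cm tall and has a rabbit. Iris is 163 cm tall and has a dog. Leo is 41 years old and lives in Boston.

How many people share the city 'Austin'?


Count: 1

1


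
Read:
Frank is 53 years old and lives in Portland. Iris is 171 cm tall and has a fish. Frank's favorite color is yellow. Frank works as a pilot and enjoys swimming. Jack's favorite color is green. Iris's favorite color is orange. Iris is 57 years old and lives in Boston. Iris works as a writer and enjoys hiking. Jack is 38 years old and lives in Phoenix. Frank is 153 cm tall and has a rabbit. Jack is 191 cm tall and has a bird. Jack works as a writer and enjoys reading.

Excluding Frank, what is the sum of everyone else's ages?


Sum (excluding Frank): 95

95


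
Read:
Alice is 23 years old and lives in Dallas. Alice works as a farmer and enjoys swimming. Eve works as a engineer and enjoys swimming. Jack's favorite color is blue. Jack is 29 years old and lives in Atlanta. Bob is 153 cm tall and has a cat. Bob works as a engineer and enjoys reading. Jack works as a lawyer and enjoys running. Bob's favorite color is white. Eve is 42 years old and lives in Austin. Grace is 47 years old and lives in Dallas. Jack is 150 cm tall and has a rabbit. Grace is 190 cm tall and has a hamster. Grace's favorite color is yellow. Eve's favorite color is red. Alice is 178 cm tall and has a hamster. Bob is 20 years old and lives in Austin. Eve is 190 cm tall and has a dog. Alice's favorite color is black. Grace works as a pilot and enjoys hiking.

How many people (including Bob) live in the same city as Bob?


Bob lives in Austin. Count = 2

2


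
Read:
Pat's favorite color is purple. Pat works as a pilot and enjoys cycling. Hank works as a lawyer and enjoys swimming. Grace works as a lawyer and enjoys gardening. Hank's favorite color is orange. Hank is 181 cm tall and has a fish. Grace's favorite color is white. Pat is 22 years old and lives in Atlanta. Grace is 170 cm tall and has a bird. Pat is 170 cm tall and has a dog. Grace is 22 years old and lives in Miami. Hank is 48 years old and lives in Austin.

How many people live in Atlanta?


Count in Atlanta: 1

1


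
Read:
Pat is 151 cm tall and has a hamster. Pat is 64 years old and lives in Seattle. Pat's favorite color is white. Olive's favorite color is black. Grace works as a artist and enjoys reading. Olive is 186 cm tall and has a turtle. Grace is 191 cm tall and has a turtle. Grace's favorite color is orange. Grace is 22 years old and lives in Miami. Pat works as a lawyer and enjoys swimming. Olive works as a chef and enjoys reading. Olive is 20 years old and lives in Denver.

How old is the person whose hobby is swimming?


Person with hobby=swimming is Pat, age 64

64


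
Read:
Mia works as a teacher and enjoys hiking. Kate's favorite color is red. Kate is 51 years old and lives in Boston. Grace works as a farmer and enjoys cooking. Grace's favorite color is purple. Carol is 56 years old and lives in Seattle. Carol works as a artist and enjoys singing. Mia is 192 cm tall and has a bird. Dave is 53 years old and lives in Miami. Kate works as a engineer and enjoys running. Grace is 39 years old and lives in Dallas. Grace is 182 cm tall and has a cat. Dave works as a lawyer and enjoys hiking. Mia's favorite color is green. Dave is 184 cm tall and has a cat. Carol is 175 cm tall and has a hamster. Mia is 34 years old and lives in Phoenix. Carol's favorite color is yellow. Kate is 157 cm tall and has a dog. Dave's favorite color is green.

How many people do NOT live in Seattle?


Not in Seattle: 4

4


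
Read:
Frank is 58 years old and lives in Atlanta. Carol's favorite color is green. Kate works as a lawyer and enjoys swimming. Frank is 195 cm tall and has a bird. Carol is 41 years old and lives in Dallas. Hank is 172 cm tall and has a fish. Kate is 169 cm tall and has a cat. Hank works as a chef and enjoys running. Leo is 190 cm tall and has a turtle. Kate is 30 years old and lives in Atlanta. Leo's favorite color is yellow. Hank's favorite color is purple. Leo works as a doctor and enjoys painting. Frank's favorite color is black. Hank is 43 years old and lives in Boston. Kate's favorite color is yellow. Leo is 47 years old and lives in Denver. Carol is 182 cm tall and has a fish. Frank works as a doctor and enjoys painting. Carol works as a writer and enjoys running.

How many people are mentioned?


People: Leo, Carol, Hank, Frank, Kate. Count = 5

5


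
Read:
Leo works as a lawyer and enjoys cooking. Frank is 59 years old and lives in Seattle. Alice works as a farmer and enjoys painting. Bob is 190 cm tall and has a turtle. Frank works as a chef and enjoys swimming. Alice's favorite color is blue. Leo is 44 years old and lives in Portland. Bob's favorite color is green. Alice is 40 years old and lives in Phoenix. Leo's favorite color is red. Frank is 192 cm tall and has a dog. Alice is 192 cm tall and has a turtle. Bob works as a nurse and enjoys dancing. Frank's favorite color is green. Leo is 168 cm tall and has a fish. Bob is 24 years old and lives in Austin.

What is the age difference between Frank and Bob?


|59 - 24| = 35

35


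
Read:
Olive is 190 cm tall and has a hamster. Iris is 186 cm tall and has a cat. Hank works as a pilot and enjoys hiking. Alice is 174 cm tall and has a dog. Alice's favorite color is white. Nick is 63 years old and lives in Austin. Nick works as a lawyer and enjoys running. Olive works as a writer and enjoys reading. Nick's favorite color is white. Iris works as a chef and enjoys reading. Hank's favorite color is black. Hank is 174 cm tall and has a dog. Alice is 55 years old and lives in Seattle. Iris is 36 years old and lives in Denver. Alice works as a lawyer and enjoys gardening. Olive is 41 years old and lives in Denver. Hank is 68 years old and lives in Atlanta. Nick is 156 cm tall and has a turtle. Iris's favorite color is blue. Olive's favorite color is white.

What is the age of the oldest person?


Oldest: Hank at 68

68


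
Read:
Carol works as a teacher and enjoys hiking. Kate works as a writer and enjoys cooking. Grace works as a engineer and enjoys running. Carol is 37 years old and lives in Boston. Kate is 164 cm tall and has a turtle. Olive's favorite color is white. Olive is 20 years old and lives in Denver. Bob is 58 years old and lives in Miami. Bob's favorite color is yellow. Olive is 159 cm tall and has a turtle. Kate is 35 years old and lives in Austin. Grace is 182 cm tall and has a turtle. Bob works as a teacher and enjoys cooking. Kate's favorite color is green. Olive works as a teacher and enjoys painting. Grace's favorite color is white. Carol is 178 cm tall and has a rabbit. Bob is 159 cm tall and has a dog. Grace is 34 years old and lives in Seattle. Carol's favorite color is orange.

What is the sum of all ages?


37+34+35+58+20 = 184

184


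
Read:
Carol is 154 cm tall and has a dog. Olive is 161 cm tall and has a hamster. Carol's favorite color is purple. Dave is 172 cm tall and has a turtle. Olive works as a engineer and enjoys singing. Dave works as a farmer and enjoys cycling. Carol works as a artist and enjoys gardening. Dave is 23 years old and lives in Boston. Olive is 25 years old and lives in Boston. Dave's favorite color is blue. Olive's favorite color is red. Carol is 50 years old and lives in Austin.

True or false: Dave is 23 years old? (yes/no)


Dave is actually 23. yes

yes


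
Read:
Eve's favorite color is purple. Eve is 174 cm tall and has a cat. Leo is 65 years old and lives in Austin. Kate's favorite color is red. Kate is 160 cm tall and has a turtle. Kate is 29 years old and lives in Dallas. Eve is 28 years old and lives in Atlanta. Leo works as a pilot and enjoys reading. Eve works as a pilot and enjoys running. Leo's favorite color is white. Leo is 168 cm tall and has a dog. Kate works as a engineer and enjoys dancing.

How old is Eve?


Eve is 28 years old

28


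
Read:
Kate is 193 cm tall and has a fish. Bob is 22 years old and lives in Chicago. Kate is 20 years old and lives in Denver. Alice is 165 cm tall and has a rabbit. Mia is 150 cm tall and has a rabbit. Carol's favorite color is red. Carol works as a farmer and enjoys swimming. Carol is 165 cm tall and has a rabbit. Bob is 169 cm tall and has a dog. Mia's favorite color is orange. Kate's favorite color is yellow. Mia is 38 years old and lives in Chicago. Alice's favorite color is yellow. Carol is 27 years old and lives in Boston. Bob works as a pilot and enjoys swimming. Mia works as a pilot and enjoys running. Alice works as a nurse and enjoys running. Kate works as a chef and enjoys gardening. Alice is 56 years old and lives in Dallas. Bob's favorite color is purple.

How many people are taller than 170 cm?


Taller than 170: 1

1


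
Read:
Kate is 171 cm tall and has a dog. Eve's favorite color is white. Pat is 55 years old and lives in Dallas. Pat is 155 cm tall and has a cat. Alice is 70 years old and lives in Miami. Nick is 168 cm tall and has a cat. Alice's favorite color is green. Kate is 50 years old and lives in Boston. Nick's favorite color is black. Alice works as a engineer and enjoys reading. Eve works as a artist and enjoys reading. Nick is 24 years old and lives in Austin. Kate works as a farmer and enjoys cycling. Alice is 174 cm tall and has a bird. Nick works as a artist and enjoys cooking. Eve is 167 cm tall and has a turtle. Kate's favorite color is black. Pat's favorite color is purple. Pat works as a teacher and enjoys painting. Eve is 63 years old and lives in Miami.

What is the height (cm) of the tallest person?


Tallest: Alice at 174 cm

174


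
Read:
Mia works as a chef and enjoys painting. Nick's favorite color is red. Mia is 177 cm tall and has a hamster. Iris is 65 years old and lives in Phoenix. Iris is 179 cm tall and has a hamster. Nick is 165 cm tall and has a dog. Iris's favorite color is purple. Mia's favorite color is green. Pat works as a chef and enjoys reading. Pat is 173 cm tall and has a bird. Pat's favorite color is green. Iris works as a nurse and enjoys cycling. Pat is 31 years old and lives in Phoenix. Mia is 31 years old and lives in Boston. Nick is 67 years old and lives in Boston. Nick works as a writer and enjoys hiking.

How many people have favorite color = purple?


Count: 1

1


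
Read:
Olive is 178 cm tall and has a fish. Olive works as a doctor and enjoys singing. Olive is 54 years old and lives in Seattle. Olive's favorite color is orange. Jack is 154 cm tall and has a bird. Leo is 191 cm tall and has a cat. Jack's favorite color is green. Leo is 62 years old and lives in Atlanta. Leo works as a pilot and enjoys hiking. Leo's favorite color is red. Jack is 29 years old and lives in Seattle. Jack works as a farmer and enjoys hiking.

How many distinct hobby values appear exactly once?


Unique hobby values: 1

1


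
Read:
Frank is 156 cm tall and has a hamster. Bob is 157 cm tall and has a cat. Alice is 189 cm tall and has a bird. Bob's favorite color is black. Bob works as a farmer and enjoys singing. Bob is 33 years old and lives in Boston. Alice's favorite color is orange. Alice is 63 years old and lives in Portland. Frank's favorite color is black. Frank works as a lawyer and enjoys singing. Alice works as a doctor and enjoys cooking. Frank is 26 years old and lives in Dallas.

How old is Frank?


Frank is 26 years old

26


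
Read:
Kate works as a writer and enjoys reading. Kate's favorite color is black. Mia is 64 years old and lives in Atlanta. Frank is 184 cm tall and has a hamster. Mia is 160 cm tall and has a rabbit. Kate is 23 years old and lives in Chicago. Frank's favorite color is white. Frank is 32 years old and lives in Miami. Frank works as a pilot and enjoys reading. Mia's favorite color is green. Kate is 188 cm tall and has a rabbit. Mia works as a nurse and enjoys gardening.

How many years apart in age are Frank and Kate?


32 vs 23, diff = 9

9


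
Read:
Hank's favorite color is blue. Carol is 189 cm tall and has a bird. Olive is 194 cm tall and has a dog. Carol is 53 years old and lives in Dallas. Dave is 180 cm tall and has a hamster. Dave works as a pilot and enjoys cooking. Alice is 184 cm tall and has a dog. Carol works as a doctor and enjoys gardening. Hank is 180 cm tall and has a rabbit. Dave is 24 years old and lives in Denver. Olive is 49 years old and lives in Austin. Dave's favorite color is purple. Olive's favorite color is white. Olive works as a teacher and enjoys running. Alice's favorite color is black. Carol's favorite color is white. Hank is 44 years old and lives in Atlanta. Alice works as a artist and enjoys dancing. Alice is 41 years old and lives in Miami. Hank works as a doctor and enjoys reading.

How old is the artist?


The artist is Alice, age 41

41


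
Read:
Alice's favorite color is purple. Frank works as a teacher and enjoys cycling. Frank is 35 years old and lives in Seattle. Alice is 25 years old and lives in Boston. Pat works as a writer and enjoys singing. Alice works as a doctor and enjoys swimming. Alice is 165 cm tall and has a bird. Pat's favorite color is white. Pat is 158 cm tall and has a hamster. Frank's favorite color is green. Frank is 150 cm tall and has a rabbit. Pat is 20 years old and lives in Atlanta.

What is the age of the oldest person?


Oldest: Frank at 35

35


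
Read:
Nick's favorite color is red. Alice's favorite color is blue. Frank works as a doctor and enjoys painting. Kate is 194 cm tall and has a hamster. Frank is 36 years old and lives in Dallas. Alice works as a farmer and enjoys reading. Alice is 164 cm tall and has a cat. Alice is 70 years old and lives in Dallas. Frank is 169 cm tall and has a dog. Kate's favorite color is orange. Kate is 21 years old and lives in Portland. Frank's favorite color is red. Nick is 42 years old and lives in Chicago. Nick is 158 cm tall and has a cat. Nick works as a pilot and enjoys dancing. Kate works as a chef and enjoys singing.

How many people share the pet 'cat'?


Count: 2

2


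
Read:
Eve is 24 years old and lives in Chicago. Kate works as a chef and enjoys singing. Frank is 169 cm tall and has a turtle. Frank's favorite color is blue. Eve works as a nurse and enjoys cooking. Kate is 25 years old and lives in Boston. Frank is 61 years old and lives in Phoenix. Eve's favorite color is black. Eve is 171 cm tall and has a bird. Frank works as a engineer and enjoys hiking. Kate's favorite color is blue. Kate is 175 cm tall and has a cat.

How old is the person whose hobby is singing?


Person with hobby=singing is Kate, age 25

25


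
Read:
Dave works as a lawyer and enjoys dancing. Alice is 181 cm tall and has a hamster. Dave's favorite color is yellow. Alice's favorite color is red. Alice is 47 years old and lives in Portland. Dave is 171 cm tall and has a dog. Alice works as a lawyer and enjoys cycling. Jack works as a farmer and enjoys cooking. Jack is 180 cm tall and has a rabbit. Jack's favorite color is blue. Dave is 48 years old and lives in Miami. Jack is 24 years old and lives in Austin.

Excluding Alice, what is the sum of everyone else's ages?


Sum (excluding Alice): 72

72


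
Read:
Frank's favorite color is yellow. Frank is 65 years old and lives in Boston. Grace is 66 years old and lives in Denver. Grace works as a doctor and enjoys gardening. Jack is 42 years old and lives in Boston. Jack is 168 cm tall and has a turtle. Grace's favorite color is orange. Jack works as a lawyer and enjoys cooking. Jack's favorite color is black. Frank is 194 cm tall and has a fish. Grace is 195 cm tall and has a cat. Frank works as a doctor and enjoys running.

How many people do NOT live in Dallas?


Not in Dallas: 3

3


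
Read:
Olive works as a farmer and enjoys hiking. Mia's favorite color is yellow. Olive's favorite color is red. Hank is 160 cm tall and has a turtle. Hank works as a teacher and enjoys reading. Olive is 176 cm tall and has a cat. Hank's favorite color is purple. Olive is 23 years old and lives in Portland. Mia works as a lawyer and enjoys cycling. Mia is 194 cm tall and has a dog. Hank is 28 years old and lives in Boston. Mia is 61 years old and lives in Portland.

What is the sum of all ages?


28+23+61 = 112

112


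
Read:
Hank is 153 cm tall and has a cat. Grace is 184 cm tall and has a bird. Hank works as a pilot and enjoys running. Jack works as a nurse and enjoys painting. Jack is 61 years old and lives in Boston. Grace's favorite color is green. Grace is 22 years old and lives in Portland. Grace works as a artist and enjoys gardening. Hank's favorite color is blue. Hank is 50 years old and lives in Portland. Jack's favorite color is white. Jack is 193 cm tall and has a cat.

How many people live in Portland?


Count in Portland: 2

2


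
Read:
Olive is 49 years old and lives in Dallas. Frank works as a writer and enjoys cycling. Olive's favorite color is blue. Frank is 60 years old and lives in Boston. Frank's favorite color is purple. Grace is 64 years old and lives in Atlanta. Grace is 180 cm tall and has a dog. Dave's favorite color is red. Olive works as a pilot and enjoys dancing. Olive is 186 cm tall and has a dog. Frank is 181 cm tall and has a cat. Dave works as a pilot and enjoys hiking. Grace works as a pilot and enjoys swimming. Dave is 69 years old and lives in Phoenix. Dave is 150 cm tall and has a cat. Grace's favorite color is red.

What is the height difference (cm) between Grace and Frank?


|180 - 181| = 1

1
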